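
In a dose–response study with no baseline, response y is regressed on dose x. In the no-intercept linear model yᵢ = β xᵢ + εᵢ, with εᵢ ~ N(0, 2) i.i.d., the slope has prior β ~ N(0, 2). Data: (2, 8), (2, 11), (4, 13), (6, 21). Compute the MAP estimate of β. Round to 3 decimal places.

β̂_MAP = 3.541

log p(β | y) = −Σ(yᵢ − βxᵢ)²/(2·2) − β²/(2·2) + const.
Setting the derivative to zero: Σxᵢ(yᵢ − βxᵢ)/2 − β/2 = 0, so β = Σxᵢyᵢ / (Σxᵢ² + σ²/τ²).
Σxᵢyᵢ = 2·8 + 2·11 + 4·13 + 6·21 = 216; Σxᵢ² = 60; σ²/τ² = 1.
β̂_MAP = 216 / (60 + 1) = 216/61 ≈ 3.541.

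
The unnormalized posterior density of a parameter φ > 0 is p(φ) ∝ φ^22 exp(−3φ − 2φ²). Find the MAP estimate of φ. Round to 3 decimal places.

ℓ'(φ) = 22/φ − 3 − 4φ. Setting this to zero and multiplying by φ: 4φ² + 3φ − 22 = 0.
φ = (−3 + √(3² + 4·4·22)) / (2·4) = (−3 + √361) / 8 = (−3 + 19)/8 = 2.
ℓ''(φ) = −22/φ² − 4 < 0, confirming a maximum.

φ̂_MAP = 2.000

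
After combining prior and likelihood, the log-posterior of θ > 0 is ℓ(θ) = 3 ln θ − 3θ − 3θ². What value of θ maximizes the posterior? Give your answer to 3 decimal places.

θ̂_MAP = 0.500

ℓ'(θ) = 3/θ − 3 − 6θ. Setting this to zero and multiplying by θ: 6θ² + 3θ − 3 = 0.
θ = (−3 + √(3² + 4·6·3)) / (2·6) = (−3 + √81) / 12 = (−3 + 9)/12 = 1/2.
ℓ''(θ) = −3/θ² − 6 < 0, confirming a maximum.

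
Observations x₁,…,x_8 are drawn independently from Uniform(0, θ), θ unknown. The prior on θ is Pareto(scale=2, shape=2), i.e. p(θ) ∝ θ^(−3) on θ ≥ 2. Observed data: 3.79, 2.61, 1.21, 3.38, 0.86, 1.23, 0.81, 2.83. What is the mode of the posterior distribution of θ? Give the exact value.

θ̂_MAP = 3.79

The Uniform(0, θ) likelihood is θ^(−n) for θ ≥ max(xᵢ), zero otherwise. Here max(xᵢ) = 3.79.
Posterior ∝ θ^(−3) · θ^(−8) = θ^(−11) on θ ≥ max(2, 3.79) = 3.79.
This density is strictly decreasing in θ, so the posterior mode lies at the lower boundary of the support.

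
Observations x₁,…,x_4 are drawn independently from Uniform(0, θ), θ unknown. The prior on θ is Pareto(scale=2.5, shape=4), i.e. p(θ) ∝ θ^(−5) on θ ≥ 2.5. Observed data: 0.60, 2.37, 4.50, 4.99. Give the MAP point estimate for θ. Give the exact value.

The Uniform(0, θ) likelihood is θ^(−n) for θ ≥ max(xᵢ), zero otherwise. Here max(xᵢ) = 4.99.
Posterior ∝ θ^(−5) · θ^(−4) = θ^(−9) on θ ≥ max(2.5, 4.99) = 4.99.
This density is strictly decreasing in θ, so the posterior mode lies at the lower boundary of the support.

θ̂_MAP = 4.99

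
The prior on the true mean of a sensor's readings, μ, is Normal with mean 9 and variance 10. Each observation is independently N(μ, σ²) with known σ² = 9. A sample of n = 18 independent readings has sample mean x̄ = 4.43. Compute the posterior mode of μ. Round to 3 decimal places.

n = 18, x̄ = 4.43.
For a Normal prior and Normal likelihood with known variance, the posterior is Normal; its mode equals its mean, the precision-weighted average.
Prior precision 1/σ₀² = 1/10 = 0.1; data precision n/σ² = 18/9 = 2.
μ̂ = (0.1·9 + 2·4.43) / (0.1 + 2) = 9.76/2.1 = 488/105 ≈ 4.648.

μ̂_MAP = 4.648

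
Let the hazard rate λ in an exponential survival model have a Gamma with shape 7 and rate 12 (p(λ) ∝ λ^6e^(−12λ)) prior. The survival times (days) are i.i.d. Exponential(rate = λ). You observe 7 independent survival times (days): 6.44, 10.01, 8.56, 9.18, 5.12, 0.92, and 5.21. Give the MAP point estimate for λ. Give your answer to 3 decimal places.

The Exponential(rate=λ) likelihood is ∝ λ^n e^(−λΣtᵢ). Here n = 7 and Σtᵢ = 6.44 + 10.01 + 8.56 + 9.18 + 5.12 + 0.92 + 5.21 = 45.44.
Posterior ∝ λ^6e^(−12λ) · λ^7e^(−45.44λ) = λ^13e^(−57.44λ), i.e. Gamma(14, 57.44).
Mode = (a−1)/b = 13/57.44 ≈ 0.226.

λ̂_MAP = 0.226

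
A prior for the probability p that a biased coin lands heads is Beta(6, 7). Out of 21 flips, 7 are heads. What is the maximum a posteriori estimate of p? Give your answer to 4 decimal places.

Prior: Beta(6, 7).
Data: 7 successes in 21 trials. The binomial likelihood contributes p^7(1−p)^14, so the posterior is Beta(6+7, 7+14) = Beta(13, 21).
For Beta(a, b) with a, b > 1 the mode is (a−1)/(a+b−2) = 12/32 ≈ 0.3750.

p̂_MAP = 0.3750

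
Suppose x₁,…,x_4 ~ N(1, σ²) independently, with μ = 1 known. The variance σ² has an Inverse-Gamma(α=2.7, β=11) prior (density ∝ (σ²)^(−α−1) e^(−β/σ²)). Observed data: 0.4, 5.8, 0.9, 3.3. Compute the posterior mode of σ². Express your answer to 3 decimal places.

Sum of squared deviations about the known mean: SS = (0.4−1)² + (5.8−1)² + (0.9−1)² + (3.3−1)² = 28.7.
The Normal likelihood contributes (σ²)^(−n/2) exp(−SS/(2σ²)), so the posterior is Inverse-Gamma(α + n/2, β + SS/2) = Inverse-Gamma(4.7, 25.35).
The mode of Inverse-Gamma(a, b) is b/(a+1) = 25.35/5.7 ≈ 4.447.

σ̂²_MAP = 4.447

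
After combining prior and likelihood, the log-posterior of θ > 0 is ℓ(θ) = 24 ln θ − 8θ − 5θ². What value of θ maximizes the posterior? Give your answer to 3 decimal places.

ℓ'(θ) = 24/θ − 8 − 10θ. Setting this to zero and multiplying by θ: 10θ² + 8θ − 24 = 0.
θ = (−8 + √(8² + 4·10·24)) / (2·10) = (−8 + √1024) / 20 = (−8 + 32)/20 = 6/5.
ℓ''(θ) = −24/θ² − 10 < 0, confirming a maximum.

θ̂_MAP = 1.200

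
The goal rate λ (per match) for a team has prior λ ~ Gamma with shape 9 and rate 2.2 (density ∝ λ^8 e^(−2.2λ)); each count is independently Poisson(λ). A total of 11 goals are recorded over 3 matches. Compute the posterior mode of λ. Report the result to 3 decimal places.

λ̂_MAP = 3.654

Σxᵢ = 11, n = 3.
Posterior ∝ λ^8e^(−2.2λ) · λ^11e^(−3λ) = λ^19e^(−5.2λ), i.e. Gamma(shape=20, rate=5.2).
The mode of a Gamma(a, b) with a ≥ 1 (shape–rate) is (a−1)/b = 19/5.2 ≈ 3.654.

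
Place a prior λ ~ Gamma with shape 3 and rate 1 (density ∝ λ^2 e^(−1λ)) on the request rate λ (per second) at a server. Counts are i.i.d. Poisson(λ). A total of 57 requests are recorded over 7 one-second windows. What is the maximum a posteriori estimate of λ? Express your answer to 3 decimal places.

λ̂_MAP = 7.375

Σxᵢ = 57, n = 7.
Posterior ∝ λ^2e^(−1λ) · λ^57e^(−7λ) = λ^59e^(−8λ), i.e. Gamma(shape=60, rate=8).
The mode of a Gamma(a, b) with a ≥ 1 (shape–rate) is (a−1)/b = 59/8 ≈ 7.375.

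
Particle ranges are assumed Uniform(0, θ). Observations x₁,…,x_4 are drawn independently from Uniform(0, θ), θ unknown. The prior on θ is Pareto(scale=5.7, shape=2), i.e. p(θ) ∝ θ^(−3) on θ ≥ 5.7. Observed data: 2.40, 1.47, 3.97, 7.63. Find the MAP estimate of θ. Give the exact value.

The Uniform(0, θ) likelihood is θ^(−n) for θ ≥ max(xᵢ), zero otherwise. Here max(xᵢ) = 7.63.
Posterior ∝ θ^(−3) · θ^(−4) = θ^(−7) on θ ≥ max(5.7, 7.63) = 7.63.
This density is strictly decreasing in θ, so the posterior mode lies at the lower boundary of the support.

θ̂_MAP = 7.63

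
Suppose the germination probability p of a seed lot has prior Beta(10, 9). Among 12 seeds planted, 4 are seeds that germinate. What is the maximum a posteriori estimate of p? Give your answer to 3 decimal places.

Prior: Beta(10, 9).
Data: 4 successes in 12 trials. The binomial likelihood contributes p^4(1−p)^8, so the posterior is Beta(10+4, 9+8) = Beta(14, 17).
For Beta(a, b) with a, b > 1 the mode is (a−1)/(a+b−2) = 13/29 ≈ 0.448.

p̂_MAP = 0.448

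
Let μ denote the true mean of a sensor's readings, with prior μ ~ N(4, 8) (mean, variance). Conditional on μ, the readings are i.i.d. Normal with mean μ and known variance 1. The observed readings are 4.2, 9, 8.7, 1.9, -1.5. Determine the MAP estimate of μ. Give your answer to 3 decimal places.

n = 5; x̄ = (4.2 + 9 + 8.7 + 1.9 + (-1.5))/5 = 22.3/5 = 4.46.
For a Normal prior and Normal likelihood with known variance, the posterior is Normal; its mode equals its mean, the precision-weighted average.
Prior precision 1/σ₀² = 1/8 = 0.125; data precision n/σ² = 5/1 = 5.
μ̂ = (0.125·4 + 5·4.46) / (0.125 + 5) = 22.8/5.125 = 912/205 ≈ 4.449.

μ̂_MAP = 4.449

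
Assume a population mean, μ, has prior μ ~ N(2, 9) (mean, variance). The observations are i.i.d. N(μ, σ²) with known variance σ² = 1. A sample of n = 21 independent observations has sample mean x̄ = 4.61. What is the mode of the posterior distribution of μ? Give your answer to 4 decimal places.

n = 21, x̄ = 4.61.
For a Normal prior and Normal likelihood with known variance, the posterior is Normal; its mode equals its mean, the precision-weighted average.
Prior precision 1/σ₀² = 1/9; data precision n/σ² = 21/1 = 21.
μ̂ = ((1/9)·2 + 21·4.61) / (1/9 + 21) = (87329/900)/(190/9) = 87329/19000 ≈ 4.5963.

μ̂_MAP = 4.5963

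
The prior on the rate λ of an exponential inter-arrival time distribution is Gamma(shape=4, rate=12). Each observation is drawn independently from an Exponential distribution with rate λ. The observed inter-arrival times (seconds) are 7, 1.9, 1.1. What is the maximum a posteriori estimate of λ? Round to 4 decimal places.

λ̂_MAP = 0.2727

The Exponential(rate=λ) likelihood is ∝ λ^n e^(−λΣtᵢ). Here n = 3 and Σtᵢ = 7 + 1.9 + 1.1 = 10.
Posterior ∝ λ^3e^(−12λ) · λ^3e^(−10λ) = λ^6e^(−22λ), i.e. Gamma(7, 22).
Mode = (a−1)/b = 6/22 ≈ 0.2727.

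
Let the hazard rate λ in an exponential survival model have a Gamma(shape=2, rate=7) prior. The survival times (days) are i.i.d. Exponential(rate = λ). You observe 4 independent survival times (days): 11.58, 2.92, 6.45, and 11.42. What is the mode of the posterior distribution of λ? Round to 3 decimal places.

The Exponential(rate=λ) likelihood is ∝ λ^n e^(−λΣtᵢ). Here n = 4 and Σtᵢ = 11.58 + 2.92 + 6.45 + 11.42 = 32.37.
Posterior ∝ λe^(−7λ) · λ^4e^(−32.37λ) = λ^5e^(−39.37λ), i.e. Gamma(6, 39.37).
Mode = (a−1)/b = 5/39.37 ≈ 0.127.

λ̂_MAP = 0.127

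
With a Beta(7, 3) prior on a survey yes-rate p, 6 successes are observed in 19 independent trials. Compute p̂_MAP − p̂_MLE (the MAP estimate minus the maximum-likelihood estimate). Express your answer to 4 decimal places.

MAP − MLE = 0.1287

Posterior is Beta(13, 16); MAP = (13−1)/(29−2) = 12/27 ≈ 0.44444.
MLE ignores the prior: p̂_MLE = k/n = 6/19 ≈ 0.31579.
Difference = 12/27 − 6/19 = 22/171 ≈ 0.1287.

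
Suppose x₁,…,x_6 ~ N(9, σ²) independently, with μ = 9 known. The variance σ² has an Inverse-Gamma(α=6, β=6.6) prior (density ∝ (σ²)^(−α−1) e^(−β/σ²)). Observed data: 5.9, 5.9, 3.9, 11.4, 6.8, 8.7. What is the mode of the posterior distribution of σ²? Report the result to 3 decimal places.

σ̂²_MAP = 3.456

Sum of squared deviations about the known mean: SS = (5.9−9)² + (5.9−9)² + (3.9−9)² + (11.4−9)² + (6.8−9)² + (8.7−9)² = 55.92.
The Normal likelihood contributes (σ²)^(−n/2) exp(−SS/(2σ²)), so the posterior is Inverse-Gamma(α + n/2, β + SS/2) = Inverse-Gamma(9, 34.56).
The mode of Inverse-Gamma(a, b) is b/(a+1) = 34.56/10 ≈ 3.456.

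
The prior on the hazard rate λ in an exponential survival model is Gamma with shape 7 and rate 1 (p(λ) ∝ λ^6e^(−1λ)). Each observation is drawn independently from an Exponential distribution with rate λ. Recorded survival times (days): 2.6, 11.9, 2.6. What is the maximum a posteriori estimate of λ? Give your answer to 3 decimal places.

The Exponential(rate=λ) likelihood is ∝ λ^n e^(−λΣtᵢ). Here n = 3 and Σtᵢ = 2.6 + 11.9 + 2.6 = 17.1.
Posterior ∝ λ^6e^(−1λ) · λ^3e^(−17.1λ) = λ^9e^(−18.1λ), i.e. Gamma(10, 18.1).
Mode = (a−1)/b = 9/18.1 ≈ 0.497.

λ̂_MAP = 0.497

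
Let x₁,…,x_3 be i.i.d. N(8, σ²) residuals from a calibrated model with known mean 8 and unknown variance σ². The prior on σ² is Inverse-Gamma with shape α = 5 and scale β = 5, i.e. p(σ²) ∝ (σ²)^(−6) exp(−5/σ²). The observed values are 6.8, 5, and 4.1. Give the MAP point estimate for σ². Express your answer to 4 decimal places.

σ̂²_MAP = 2.3767

Sum of squared deviations about the known mean: SS = (6.8−8)² + (5−8)² + (4.1−8)² = 25.65.
The Normal likelihood contributes (σ²)^(−n/2) exp(−SS/(2σ²)), so the posterior is Inverse-Gamma(α + n/2, β + SS/2) = Inverse-Gamma(6.5, 17.825).
The mode of Inverse-Gamma(a, b) is b/(a+1) = 17.825/7.5 ≈ 2.3767.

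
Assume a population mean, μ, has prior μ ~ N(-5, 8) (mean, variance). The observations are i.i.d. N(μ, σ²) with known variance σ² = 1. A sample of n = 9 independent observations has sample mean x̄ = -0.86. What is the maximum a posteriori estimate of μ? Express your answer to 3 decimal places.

n = 9, x̄ = -0.86.
For a Normal prior and Normal likelihood with known variance, the posterior is Normal; its mode equals its mean, the precision-weighted average.
Prior precision 1/σ₀² = 1/8 = 0.125; data precision n/σ² = 9/1 = 9.
μ̂ = (0.125·(-5) + 9·(-0.86)) / (0.125 + 9) = (-8.365)/9.125 = -1673/1825 ≈ -0.917.

μ̂_MAP = -0.917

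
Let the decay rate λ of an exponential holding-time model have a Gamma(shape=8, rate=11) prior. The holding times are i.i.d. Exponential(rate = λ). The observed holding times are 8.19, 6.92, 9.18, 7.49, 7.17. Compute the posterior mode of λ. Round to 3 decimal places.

The Exponential(rate=λ) likelihood is ∝ λ^n e^(−λΣtᵢ). Here n = 5 and Σtᵢ = 8.19 + 6.92 + 9.18 + 7.49 + 7.17 = 38.95.
Posterior ∝ λ^7e^(−11λ) · λ^5e^(−38.95λ) = λ^12e^(−49.95λ), i.e. Gamma(13, 49.95).
Mode = (a−1)/b = 12/49.95 ≈ 0.240.

λ̂_MAP = 0.240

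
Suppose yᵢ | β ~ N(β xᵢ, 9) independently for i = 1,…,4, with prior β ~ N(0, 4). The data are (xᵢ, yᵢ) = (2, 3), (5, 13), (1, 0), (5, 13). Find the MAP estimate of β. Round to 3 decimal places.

log p(β | y) = −Σ(yᵢ − βxᵢ)²/(2·9) − β²/(2·4) + const.
Setting the derivative to zero: Σxᵢ(yᵢ − βxᵢ)/9 − β/4 = 0, so β = Σxᵢyᵢ / (Σxᵢ² + σ²/τ²).
Σxᵢyᵢ = 2·3 + 5·13 + 1·0 + 5·13 = 136; Σxᵢ² = 55; σ²/τ² = 2.25.
β̂_MAP = 136 / (55 + 2.25) = 136/57.25 ≈ 2.376.

β̂_MAP = 2.376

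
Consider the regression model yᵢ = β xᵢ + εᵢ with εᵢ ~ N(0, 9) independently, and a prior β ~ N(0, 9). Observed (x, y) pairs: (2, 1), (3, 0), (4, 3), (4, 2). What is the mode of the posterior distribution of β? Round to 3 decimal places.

β̂_MAP = 0.478

log p(β | y) = −Σ(yᵢ − βxᵢ)²/(2·9) − β²/(2·9) + const.
Setting the derivative to zero: Σxᵢ(yᵢ − βxᵢ)/9 − β/9 = 0, so β = Σxᵢyᵢ / (Σxᵢ² + σ²/τ²).
Σxᵢyᵢ = 2·1 + 3·0 + 4·3 + 4·2 = 22; Σxᵢ² = 45; σ²/τ² = 1.
β̂_MAP = 22 / (45 + 1) = 22/46 ≈ 0.478.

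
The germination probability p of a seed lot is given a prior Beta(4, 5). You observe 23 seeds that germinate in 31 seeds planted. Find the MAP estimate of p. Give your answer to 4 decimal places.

Prior: Beta(4, 5).
Data: 23 successes in 31 trials. The binomial likelihood contributes p^23(1−p)^8, so the posterior is Beta(4+23, 5+8) = Beta(27, 13).
For Beta(a, b) with a, b > 1 the mode is (a−1)/(a+b−2) = 26/38 ≈ 0.6842.

p̂_MAP = 0.6842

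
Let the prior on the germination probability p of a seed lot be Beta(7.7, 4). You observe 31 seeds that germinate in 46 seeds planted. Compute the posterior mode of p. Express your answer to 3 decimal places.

p̂_MAP = 0.677

Prior: Beta(7.7, 4).
Data: 31 successes in 46 trials. The binomial likelihood contributes p^31(1−p)^15, so the posterior is Beta(7.7+31, 4+15) = Beta(38.7, 19).
For Beta(a, b) with a, b > 1 the mode is (a−1)/(a+b−2) = 37.7/55.7 ≈ 0.677.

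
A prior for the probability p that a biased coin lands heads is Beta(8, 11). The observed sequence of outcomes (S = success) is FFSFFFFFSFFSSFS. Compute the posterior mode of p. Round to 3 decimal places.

Prior: Beta(8, 11).
Data: 5 successes in 15 trials (from the sequence). The binomial likelihood contributes p^5(1−p)^10, so the posterior is Beta(8+5, 11+10) = Beta(13, 21).
For Beta(a, b) with a, b > 1 the mode is (a−1)/(a+b−2) = 12/32 ≈ 0.375.

p̂_MAP = 0.375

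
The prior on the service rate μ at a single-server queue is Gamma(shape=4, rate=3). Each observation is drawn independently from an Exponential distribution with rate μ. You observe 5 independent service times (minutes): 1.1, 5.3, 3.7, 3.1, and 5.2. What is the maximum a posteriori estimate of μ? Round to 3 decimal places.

μ̂_MAP = 0.374

The Exponential(rate=μ) likelihood is ∝ μ^n e^(−μΣtᵢ). Here n = 5 and Σtᵢ = 1.1 + 5.3 + 3.7 + 3.1 + 5.2 = 18.4.
Posterior ∝ μ^3e^(−3μ) · μ^5e^(−18.4μ) = μ^8e^(−21.4μ), i.e. Gamma(9, 21.4).
Mode = (a−1)/b = 8/21.4 ≈ 0.374.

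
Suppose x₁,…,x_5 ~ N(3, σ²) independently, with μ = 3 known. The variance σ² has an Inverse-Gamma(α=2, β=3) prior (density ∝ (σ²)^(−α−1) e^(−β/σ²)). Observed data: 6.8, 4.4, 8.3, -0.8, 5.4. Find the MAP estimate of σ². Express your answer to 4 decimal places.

σ̂²_MAP = 6.4264

Sum of squared deviations about the known mean: SS = (6.8−3)² + (4.4−3)² + (8.3−3)² + (-0.8−3)² + (5.4−3)² = 64.69.
The Normal likelihood contributes (σ²)^(−n/2) exp(−SS/(2σ²)), so the posterior is Inverse-Gamma(α + n/2, β + SS/2) = Inverse-Gamma(4.5, 35.345).
The mode of Inverse-Gamma(a, b) is b/(a+1) = 35.345/5.5 ≈ 6.4264.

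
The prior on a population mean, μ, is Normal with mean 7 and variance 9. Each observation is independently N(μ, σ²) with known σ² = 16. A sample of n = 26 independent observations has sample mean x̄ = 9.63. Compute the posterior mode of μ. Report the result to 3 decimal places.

μ̂_MAP = 9.462

n = 26, x̄ = 9.63.
For a Normal prior and Normal likelihood with known variance, the posterior is Normal; its mode equals its mean, the precision-weighted average.
Prior precision 1/σ₀² = 1/9; data precision n/σ² = 26/16 = 1.625.
μ̂ = ((1/9)·7 + 1.625·9.63) / (1/9 + 1.625) = (118271/7200)/(125/72) = 9.46168 ≈ 9.462.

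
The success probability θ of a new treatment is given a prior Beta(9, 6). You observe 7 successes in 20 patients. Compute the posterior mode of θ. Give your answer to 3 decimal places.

Prior: Beta(9, 6).
Data: 7 successes in 20 trials. The binomial likelihood contributes θ^7(1−θ)^13, so the posterior is Beta(9+7, 6+13) = Beta(16, 19).
For Beta(a, b) with a, b > 1 the mode is (a−1)/(a+b−2) = 15/33 ≈ 0.455.

θ̂_MAP = 0.455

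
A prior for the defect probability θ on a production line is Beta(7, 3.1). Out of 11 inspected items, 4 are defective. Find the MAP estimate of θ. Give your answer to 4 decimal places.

Prior: Beta(7, 3.1).
Data: 4 successes in 11 trials. The binomial likelihood contributes θ^4(1−θ)^7, so the posterior is Beta(7+4, 3.1+7) = Beta(11, 10.1).
For Beta(a, b) with a, b > 1 the mode is (a−1)/(a+b−2) = 10/19.1 ≈ 0.5236.

θ̂_MAP = 0.5236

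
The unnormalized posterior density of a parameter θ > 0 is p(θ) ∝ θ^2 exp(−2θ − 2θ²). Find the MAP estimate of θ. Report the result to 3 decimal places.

θ̂_MAP = 0.500

ℓ'(θ) = 2/θ − 2 − 4θ. Setting this to zero and multiplying by θ: 4θ² + 2θ − 2 = 0.
θ = (−2 + √(2² + 4·4·2)) / (2·4) = (−2 + √36) / 8 = (−2 + 6)/8 = 1/2.
ℓ''(θ) = −2/θ² − 4 < 0, confirming a maximum.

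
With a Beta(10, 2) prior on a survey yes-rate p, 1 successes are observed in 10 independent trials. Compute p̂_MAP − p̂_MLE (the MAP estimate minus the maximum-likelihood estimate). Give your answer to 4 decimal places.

MAP − MLE = 0.4000

Posterior is Beta(11, 11); MAP = (11−1)/(22−2) = 10/20 ≈ 0.50000.
MLE ignores the prior: p̂_MLE = k/n = 1/10 ≈ 0.10000.
Difference = 10/20 − 1/10 = 2/5 ≈ 0.4000.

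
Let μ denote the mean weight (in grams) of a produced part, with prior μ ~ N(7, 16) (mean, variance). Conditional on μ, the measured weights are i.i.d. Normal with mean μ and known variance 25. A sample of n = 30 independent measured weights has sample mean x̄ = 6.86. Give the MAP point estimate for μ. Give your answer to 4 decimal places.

μ̂_MAP = 6.8669

n = 30, x̄ = 6.86.
For a Normal prior and Normal likelihood with known variance, the posterior is Normal; its mode equals its mean, the precision-weighted average.
Prior precision 1/σ₀² = 1/16 = 0.0625; data precision n/σ² = 30/25 = 1.2.
μ̂ = (0.0625·7 + 1.2·6.86) / (0.0625 + 1.2) = 8.6695/1.2625 = 17339/2525 ≈ 6.8669.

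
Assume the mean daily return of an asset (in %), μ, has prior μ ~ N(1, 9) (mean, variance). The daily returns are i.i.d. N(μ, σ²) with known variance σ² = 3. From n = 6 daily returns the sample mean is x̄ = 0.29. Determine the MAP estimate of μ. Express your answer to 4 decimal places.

n = 6, x̄ = 0.29.
For a Normal prior and Normal likelihood with known variance, the posterior is Normal; its mode equals its mean, the precision-weighted average.
Prior precision 1/σ₀² = 1/9; data precision n/σ² = 6/3 = 2.
μ̂ = ((1/9)·1 + 2·0.29) / (1/9 + 2) = (311/450)/(19/9) = 311/950 ≈ 0.3274.

μ̂_MAP = 0.3274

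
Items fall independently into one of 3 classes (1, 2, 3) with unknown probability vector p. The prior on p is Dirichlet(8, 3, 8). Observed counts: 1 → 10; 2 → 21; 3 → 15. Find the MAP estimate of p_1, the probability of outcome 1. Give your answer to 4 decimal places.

The posterior is Dirichlet(αᵢ + nᵢ) = Dirichlet(18, 24, 23).
For a Dirichlet(a₁,…,a_K) with all aᵢ > 1, the mode has j-th component (aⱼ − 1)/(Σaᵢ − K).
Here Σaᵢ = 65 and K = 3, so p_1 = (18 − 1)/(65 − 3) = 17/62 ≈ 0.2742.

MAP estimate: 0.2742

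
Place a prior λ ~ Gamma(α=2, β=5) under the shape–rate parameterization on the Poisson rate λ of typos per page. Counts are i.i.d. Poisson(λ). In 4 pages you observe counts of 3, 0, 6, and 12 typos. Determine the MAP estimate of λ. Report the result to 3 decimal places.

λ̂_MAP = 2.444

Σxᵢ = 3+0+6+12 = 21, with n = 4.
Posterior ∝ λe^(−5λ) · λ^21e^(−4λ) = λ^22e^(−9λ), i.e. Gamma(shape=23, rate=9).
The mode of a Gamma(a, b) with a ≥ 1 (shape–rate) is (a−1)/b = 22/9 ≈ 2.444.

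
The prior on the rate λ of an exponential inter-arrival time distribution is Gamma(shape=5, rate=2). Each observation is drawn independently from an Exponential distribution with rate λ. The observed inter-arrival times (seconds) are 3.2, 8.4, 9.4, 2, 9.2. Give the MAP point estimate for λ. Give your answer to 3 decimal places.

λ̂_MAP = 0.263

The Exponential(rate=λ) likelihood is ∝ λ^n e^(−λΣtᵢ). Here n = 5 and Σtᵢ = 3.2 + 8.4 + 9.4 + 2 + 9.2 = 32.2.
Posterior ∝ λ^4e^(−2λ) · λ^5e^(−32.2λ) = λ^9e^(−34.2λ), i.e. Gamma(10, 34.2).
Mode = (a−1)/b = 9/34.2 ≈ 0.263.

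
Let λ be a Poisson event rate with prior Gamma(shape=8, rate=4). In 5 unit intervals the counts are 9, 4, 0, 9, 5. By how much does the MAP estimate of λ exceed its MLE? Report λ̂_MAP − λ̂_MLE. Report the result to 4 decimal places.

MAP − MLE = -1.6222

Σxᵢ = 27. Posterior is Gamma(35, 9); MAP = (35−1)/9 = 34/9 ≈ 3.77778.
MLE = x̄ = 27/5 ≈ 5.40000.
Difference = 34/9 − 27/5 = -73/45 ≈ -1.6222.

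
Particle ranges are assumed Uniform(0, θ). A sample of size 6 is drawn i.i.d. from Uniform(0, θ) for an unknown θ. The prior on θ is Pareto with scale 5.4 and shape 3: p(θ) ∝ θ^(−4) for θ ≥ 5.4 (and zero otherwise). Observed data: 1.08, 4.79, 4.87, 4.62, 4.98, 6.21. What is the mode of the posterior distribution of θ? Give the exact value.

The Uniform(0, θ) likelihood is θ^(−n) for θ ≥ max(xᵢ), zero otherwise. Here max(xᵢ) = 6.21.
Posterior ∝ θ^(−4) · θ^(−6) = θ^(−10) on θ ≥ max(5.4, 6.21) = 6.21.
This density is strictly decreasing in θ, so the posterior mode lies at the lower boundary of the support.

θ̂_MAP = 6.21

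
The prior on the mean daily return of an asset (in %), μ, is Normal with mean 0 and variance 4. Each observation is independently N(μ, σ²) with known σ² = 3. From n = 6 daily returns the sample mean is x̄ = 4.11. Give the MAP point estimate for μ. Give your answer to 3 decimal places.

n = 6, x̄ = 4.11.
For a Normal prior and Normal likelihood with known variance, the posterior is Normal; its mode equals its mean, the precision-weighted average.
Prior precision 1/σ₀² = 1/4 = 0.25; data precision n/σ² = 6/3 = 2.
μ̂ = (0.25·0 + 2·4.11) / (0.25 + 2) = 8.22/2.25 = 274/75 ≈ 3.653.

μ̂_MAP = 3.653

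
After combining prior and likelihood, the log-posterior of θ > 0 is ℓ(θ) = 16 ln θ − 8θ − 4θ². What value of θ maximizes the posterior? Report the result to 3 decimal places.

ℓ'(θ) = 16/θ − 8 − 8θ. Setting this to zero and multiplying by θ: 8θ² + 8θ − 16 = 0.
θ = (−8 + √(8² + 4·8·16)) / (2·8) = (−8 + √576) / 16 = (−8 + 24)/16 = 1.
ℓ''(θ) = −16/θ² − 8 < 0, confirming a maximum.

θ̂_MAP = 1.000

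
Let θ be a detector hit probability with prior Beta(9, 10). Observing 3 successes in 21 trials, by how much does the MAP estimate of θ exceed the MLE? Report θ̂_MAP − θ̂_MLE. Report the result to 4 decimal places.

MAP − MLE = 0.1466

Posterior is Beta(12, 28); MAP = (12−1)/(40−2) = 11/38 ≈ 0.28947.
MLE ignores the prior: θ̂_MLE = k/n = 3/21 ≈ 0.14286.
Difference = 11/38 − 3/21 = 39/266 ≈ 0.1466.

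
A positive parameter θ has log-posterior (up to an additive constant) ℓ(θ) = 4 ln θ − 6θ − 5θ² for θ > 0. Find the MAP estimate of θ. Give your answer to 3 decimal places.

θ̂_MAP = 0.400

ℓ'(θ) = 4/θ − 6 − 10θ. Setting this to zero and multiplying by θ: 10θ² + 6θ − 4 = 0.
θ = (−6 + √(6² + 4·10·4)) / (2·10) = (−6 + √196) / 20 = (−6 + 14)/20 = 2/5.
ℓ''(θ) = −4/θ² − 10 < 0, confirming a maximum.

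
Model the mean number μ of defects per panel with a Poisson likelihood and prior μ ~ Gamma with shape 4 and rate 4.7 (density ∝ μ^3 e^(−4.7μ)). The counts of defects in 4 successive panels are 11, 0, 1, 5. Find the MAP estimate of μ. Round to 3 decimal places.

μ̂_MAP = 2.299

Σxᵢ = 11+0+1+5 = 17, with n = 4.
Posterior ∝ μ^3e^(−4.7μ) · μ^17e^(−4μ) = μ^20e^(−8.7μ), i.e. Gamma(shape=21, rate=8.7).
The mode of a Gamma(a, b) with a ≥ 1 (shape–rate) is (a−1)/b = 20/8.7 ≈ 2.299.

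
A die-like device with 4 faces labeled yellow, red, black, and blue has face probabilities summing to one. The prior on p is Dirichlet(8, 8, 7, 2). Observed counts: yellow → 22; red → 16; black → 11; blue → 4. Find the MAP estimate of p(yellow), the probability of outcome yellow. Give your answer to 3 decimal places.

The posterior is Dirichlet(αᵢ + nᵢ) = Dirichlet(30, 24, 18, 6).
For a Dirichlet(a₁,…,a_K) with all aᵢ > 1, the mode has j-th component (aⱼ − 1)/(Σaᵢ − K).
Here Σaᵢ = 78 and K = 4, so p(yellow) = (30 − 1)/(78 − 4) = 29/74 ≈ 0.392.

MAP estimate of p(yellow) = 0.392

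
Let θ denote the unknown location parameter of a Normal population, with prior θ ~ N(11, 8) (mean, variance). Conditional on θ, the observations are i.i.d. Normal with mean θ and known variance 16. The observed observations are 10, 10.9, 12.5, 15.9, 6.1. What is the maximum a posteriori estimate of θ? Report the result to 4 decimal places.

θ̂_MAP = 11.0571

n = 5; x̄ = (10 + 10.9 + 12.5 + 15.9 + 6.1)/5 = 55.4/5 = 11.08.
For a Normal prior and Normal likelihood with known variance, the posterior is Normal; its mode equals its mean, the precision-weighted average.
Prior precision 1/σ₀² = 1/8 = 0.125; data precision n/σ² = 5/16 = 0.3125.
θ̂ = (0.125·11 + 0.3125·11.08) / (0.125 + 0.3125) = 4.8375/0.4375 = 387/35 ≈ 11.0571.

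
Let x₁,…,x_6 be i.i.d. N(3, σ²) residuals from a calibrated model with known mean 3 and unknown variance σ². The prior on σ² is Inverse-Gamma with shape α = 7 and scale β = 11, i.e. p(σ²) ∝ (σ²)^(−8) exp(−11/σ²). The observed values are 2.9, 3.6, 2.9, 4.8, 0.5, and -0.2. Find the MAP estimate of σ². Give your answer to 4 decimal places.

σ̂²_MAP = 1.9141

Sum of squared deviations about the known mean: SS = (2.9−3)² + (3.6−3)² + (2.9−3)² + (4.8−3)² + (0.5−3)² + (-0.2−3)² = 20.11.
The Normal likelihood contributes (σ²)^(−n/2) exp(−SS/(2σ²)), so the posterior is Inverse-Gamma(α + n/2, β + SS/2) = Inverse-Gamma(10, 21.055).
The mode of Inverse-Gamma(a, b) is b/(a+1) = 21.055/11 ≈ 1.9141.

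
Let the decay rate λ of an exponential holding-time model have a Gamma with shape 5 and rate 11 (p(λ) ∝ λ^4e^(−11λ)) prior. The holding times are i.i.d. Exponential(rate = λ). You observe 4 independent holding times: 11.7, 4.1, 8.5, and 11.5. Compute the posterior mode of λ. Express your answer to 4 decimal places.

The Exponential(rate=λ) likelihood is ∝ λ^n e^(−λΣtᵢ). Here n = 4 and Σtᵢ = 11.7 + 4.1 + 8.5 + 11.5 = 35.8.
Posterior ∝ λ^4e^(−11λ) · λ^4e^(−35.8λ) = λ^8e^(−46.8λ), i.e. Gamma(9, 46.8).
Mode = (a−1)/b = 8/46.8 ≈ 0.1709.

λ̂_MAP = 0.1709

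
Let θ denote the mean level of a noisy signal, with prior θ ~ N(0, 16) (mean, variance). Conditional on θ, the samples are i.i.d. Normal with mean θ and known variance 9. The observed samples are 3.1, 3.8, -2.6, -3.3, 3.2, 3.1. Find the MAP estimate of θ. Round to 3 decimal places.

n = 6; x̄ = (3.1 + 3.8 + (-2.6) + (-3.3) + 3.2 + 3.1)/6 = 7.3/6 = 73/60 ≈ 1.2167.
For a Normal prior and Normal likelihood with known variance, the posterior is Normal; its mode equals its mean, the precision-weighted average.
Prior precision 1/σ₀² = 1/16 = 0.0625; data precision n/σ² = 6/9 = 2/3.
θ̂ = (0.0625·0 + (2/3)·(73/60)) / (0.0625 + 2/3) = (73/90)/(35/48) = 584/525 ≈ 1.112.

θ̂_MAP = 1.112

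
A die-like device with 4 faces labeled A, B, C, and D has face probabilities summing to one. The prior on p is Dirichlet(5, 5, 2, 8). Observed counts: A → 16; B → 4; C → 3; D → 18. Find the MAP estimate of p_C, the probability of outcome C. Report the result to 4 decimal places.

MAP estimate of p_C = 0.0702

The posterior is Dirichlet(αᵢ + nᵢ) = Dirichlet(21, 9, 5, 26).
For a Dirichlet(a₁,…,a_K) with all aᵢ > 1, the mode has j-th component (aⱼ − 1)/(Σaᵢ − K).
Here Σaᵢ = 61 and K = 4, so p_C = (5 − 1)/(61 − 4) = 4/57 ≈ 0.0702.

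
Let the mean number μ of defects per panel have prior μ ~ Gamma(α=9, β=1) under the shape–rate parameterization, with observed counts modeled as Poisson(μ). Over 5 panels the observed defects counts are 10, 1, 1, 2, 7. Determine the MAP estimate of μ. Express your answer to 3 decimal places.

Σxᵢ = 10+1+1+2+7 = 21, with n = 5.
Posterior ∝ μ^8e^(−1μ) · μ^21e^(−5μ) = μ^29e^(−6μ), i.e. Gamma(shape=30, rate=6).
The mode of a Gamma(a, b) with a ≥ 1 (shape–rate) is (a−1)/b = 29/6 ≈ 4.833.

μ̂_MAP = 4.833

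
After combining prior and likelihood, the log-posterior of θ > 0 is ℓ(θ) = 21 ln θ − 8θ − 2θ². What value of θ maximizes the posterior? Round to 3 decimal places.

θ̂_MAP = 1.500

ℓ'(θ) = 21/θ − 8 − 4θ. Setting this to zero and multiplying by θ: 4θ² + 8θ − 21 = 0.
θ = (−8 + √(8² + 4·4·21)) / (2·4) = (−8 + √400) / 8 = (−8 + 20)/8 = 3/2.
ℓ''(θ) = −21/θ² − 4 < 0, confirming a maximum.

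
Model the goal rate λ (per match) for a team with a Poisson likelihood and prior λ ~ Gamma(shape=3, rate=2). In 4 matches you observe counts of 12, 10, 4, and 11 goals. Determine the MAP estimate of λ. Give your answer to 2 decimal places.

Σxᵢ = 12+10+4+11 = 37, with n = 4.
Posterior ∝ λ^2e^(−2λ) · λ^37e^(−4λ) = λ^39e^(−6λ), i.e. Gamma(shape=40, rate=6).
The mode of a Gamma(a, b) with a ≥ 1 (shape–rate) is (a−1)/b = 39/6 ≈ 6.50.

λ̂_MAP = 6.50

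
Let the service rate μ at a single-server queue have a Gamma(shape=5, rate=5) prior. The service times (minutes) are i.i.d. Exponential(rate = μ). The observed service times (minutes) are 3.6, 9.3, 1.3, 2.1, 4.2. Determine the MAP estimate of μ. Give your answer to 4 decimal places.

μ̂_MAP = 0.3529

The Exponential(rate=μ) likelihood is ∝ μ^n e^(−μΣtᵢ). Here n = 5 and Σtᵢ = 3.6 + 9.3 + 1.3 + 2.1 + 4.2 = 20.5.
Posterior ∝ μ^4e^(−5μ) · μ^5e^(−20.5μ) = μ^9e^(−25.5μ), i.e. Gamma(10, 25.5).
Mode = (a−1)/b = 9/25.5 ≈ 0.3529.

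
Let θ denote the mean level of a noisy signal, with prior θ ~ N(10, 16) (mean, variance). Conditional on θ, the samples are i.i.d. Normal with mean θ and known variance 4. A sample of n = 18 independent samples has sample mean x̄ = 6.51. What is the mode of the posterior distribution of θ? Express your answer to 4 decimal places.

θ̂_MAP = 6.5578

n = 18, x̄ = 6.51.
For a Normal prior and Normal likelihood with known variance, the posterior is Normal; its mode equals its mean, the precision-weighted average.
Prior precision 1/σ₀² = 1/16 = 0.0625; data precision n/σ² = 18/4 = 4.5.
θ̂ = (0.0625·10 + 4.5·6.51) / (0.0625 + 4.5) = 29.92/4.5625 = 11968/1825 ≈ 6.5578.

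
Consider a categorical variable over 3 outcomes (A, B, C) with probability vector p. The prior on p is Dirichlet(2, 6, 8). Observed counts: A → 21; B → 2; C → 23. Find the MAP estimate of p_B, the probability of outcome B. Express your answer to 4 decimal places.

MAP estimate of p_B = 0.1186

The posterior is Dirichlet(αᵢ + nᵢ) = Dirichlet(23, 8, 31).
For a Dirichlet(a₁,…,a_K) with all aᵢ > 1, the mode has j-th component (aⱼ − 1)/(Σaᵢ − K).
Here Σaᵢ = 62 and K = 3, so p_B = (8 − 1)/(62 − 3) = 7/59 ≈ 0.1186.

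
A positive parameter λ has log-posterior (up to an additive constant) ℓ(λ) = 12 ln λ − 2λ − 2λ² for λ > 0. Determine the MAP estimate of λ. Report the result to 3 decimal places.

λ̂_MAP = 1.500

ℓ'(λ) = 12/λ − 2 − 4λ. Setting this to zero and multiplying by λ: 4λ² + 2λ − 12 = 0.
λ = (−2 + √(2² + 4·4·12)) / (2·4) = (−2 + √196) / 8 = (−2 + 14)/8 = 3/2.
ℓ''(λ) = −12/λ² − 4 < 0, confirming a maximum.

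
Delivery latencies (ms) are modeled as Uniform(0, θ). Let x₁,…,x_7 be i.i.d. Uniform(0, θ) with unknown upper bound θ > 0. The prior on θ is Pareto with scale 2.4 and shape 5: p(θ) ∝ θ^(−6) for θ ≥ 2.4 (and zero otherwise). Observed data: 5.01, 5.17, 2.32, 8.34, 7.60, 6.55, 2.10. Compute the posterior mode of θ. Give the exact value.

The Uniform(0, θ) likelihood is θ^(−n) for θ ≥ max(xᵢ), zero otherwise. Here max(xᵢ) = 8.34.
Posterior ∝ θ^(−6) · θ^(−7) = θ^(−13) on θ ≥ max(2.4, 8.34) = 8.34.
This density is strictly decreasing in θ, so the posterior mode lies at the lower boundary of the support.

θ̂_MAP = 8.34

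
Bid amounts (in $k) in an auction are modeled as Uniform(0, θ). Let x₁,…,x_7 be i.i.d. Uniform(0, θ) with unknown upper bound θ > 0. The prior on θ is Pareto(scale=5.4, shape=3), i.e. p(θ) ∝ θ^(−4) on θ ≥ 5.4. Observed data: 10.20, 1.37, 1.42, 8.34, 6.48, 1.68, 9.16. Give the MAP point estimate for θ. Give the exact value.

θ̂_MAP = 10.20

The Uniform(0, θ) likelihood is θ^(−n) for θ ≥ max(xᵢ), zero otherwise. Here max(xᵢ) = 10.20.
Posterior ∝ θ^(−4) · θ^(−7) = θ^(−11) on θ ≥ max(5.4, 10.20) = 10.20.
This density is strictly decreasing in θ, so the posterior mode lies at the lower boundary of the support.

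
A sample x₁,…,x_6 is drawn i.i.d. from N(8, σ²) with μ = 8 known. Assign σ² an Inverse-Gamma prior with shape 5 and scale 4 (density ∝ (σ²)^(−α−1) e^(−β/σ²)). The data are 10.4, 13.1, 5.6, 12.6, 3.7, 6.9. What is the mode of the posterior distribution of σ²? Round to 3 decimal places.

Sum of squared deviations about the known mean: SS = (10.4−8)² + (13.1−8)² + (5.6−8)² + (12.6−8)² + (3.7−8)² + (6.9−8)² = 78.39.
The Normal likelihood contributes (σ²)^(−n/2) exp(−SS/(2σ²)), so the posterior is Inverse-Gamma(α + n/2, β + SS/2) = Inverse-Gamma(8, 43.195).
The mode of Inverse-Gamma(a, b) is b/(a+1) = 43.195/9 ≈ 4.799.

σ̂²_MAP = 4.799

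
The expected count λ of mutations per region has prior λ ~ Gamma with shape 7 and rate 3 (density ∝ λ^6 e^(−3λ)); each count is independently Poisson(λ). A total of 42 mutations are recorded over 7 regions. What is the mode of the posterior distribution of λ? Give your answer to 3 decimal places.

Σxᵢ = 42, n = 7.
Posterior ∝ λ^6e^(−3λ) · λ^42e^(−7λ) = λ^48e^(−10λ), i.e. Gamma(shape=49, rate=10).
The mode of a Gamma(a, b) with a ≥ 1 (shape–rate) is (a−1)/b = 48/10 ≈ 4.800.

λ̂_MAP = 4.800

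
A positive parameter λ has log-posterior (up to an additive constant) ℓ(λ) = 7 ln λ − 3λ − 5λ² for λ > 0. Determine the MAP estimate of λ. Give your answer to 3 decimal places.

λ̂_MAP = 0.700

ℓ'(λ) = 7/λ − 3 − 10λ. Setting this to zero and multiplying by λ: 10λ² + 3λ − 7 = 0.
λ = (−3 + √(3² + 4·10·7)) / (2·10) = (−3 + √289) / 20 = (−3 + 17)/20 = 7/10.
ℓ''(λ) = −7/λ² − 10 < 0, confirming a maximum.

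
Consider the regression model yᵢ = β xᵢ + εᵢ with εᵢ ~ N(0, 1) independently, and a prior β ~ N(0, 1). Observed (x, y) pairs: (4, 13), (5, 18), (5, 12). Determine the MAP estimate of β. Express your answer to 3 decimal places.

log p(β | y) = −Σ(yᵢ − βxᵢ)²/(2·1) − β²/(2·1) + const.
Setting the derivative to zero: Σxᵢ(yᵢ − βxᵢ)/1 − β/1 = 0, so β = Σxᵢyᵢ / (Σxᵢ² + σ²/τ²).
Σxᵢyᵢ = 4·13 + 5·18 + 5·12 = 202; Σxᵢ² = 66; σ²/τ² = 1.
β̂_MAP = 202 / (66 + 1) = 202/67 ≈ 3.015.

β̂_MAP = 3.015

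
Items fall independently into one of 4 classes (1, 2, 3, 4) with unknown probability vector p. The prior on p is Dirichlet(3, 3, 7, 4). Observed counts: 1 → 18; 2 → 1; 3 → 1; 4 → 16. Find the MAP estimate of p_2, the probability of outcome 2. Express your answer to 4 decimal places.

MAP estimate: 0.0612

The posterior is Dirichlet(αᵢ + nᵢ) = Dirichlet(21, 4, 8, 20).
For a Dirichlet(a₁,…,a_K) with all aᵢ > 1, the mode has j-th component (aⱼ − 1)/(Σaᵢ − K).
Here Σaᵢ = 53 and K = 4, so p_2 = (4 − 1)/(53 − 4) = 3/49 ≈ 0.0612.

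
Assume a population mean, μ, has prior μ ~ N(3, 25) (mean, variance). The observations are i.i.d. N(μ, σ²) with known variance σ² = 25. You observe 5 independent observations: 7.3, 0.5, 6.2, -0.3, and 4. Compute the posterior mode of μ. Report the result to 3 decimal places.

n = 5; x̄ = (7.3 + 0.5 + 6.2 + (-0.3) + 4)/5 = 17.7/5 = 3.54.
For a Normal prior and Normal likelihood with known variance, the posterior is Normal; its mode equals its mean, the precision-weighted average.
Prior precision 1/σ₀² = 1/25 = 0.04; data precision n/σ² = 5/25 = 0.2.
μ̂ = (0.04·3 + 0.2·3.54) / (0.04 + 0.2) = 0.828/0.24 = 3.450.

μ̂_MAP = 3.450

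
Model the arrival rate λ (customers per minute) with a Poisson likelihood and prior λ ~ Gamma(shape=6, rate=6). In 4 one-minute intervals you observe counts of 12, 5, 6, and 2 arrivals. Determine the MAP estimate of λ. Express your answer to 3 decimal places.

Σxᵢ = 12+5+6+2 = 25, with n = 4.
Posterior ∝ λ^5e^(−6λ) · λ^25e^(−4λ) = λ^30e^(−10λ), i.e. Gamma(shape=31, rate=10).
The mode of a Gamma(a, b) with a ≥ 1 (shape–rate) is (a−1)/b = 30/10 ≈ 3.000.

λ̂_MAP = 3.000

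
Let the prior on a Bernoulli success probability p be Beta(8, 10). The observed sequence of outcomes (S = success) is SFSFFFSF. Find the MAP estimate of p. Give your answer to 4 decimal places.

p̂_MAP = 0.4167

Prior: Beta(8, 10).
Data: 3 successes in 8 trials (from the sequence). The binomial likelihood contributes p^3(1−p)^5, so the posterior is Beta(8+3, 10+5) = Beta(11, 15).
For Beta(a, b) with a, b > 1 the mode is (a−1)/(a+b−2) = 10/24 ≈ 0.4167.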